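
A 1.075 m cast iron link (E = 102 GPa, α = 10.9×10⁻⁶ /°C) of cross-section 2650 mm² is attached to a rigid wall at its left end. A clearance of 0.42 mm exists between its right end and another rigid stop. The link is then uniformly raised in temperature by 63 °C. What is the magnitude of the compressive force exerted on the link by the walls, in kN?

Unrestrained expansion: δ_free = αΔT L = 10.9×10⁻⁶ × 63 × 1075 = 0.7382 mm.
After closing the 0.42 mm clearance, 0.7382 − 0.42 = 0.3182 mm of expansion remains to be suppressed by the wall.
So σ = E(δ_free − g)/L = 102×10³ × 0.3182/1075 = 30.19 MPa.
P = σA = 30.19 × 2650 = 80.01 kN.

P ≈ 80 kN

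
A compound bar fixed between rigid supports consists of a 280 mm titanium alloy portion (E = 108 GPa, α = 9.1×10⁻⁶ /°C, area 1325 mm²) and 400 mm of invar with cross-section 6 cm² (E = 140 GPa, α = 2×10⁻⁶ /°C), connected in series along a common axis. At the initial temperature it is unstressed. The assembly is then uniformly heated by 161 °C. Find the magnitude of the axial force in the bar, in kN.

With the walls removed the bar would change length by δ_free = Σ αᵢΔT Lᵢ = 9.1×10⁻⁶×161×280 + 2×10⁻⁶×161×400 = 0.539 mm.
The rigid supports impose zero overall length change; the single axial force P common to all segments must satisfy P Σ Lᵢ/(AᵢEᵢ) = δ_free.
Σ Lᵢ/(AᵢEᵢ) = 280/(1325×108×10³) + 400/(600×140×10³) = 6.719×10⁻⁶ mm/N.
So P = 0.539 / 6.719×10⁻⁶ = 80.23 kN, compressive.

P ≈ 80.2 kN (compressive)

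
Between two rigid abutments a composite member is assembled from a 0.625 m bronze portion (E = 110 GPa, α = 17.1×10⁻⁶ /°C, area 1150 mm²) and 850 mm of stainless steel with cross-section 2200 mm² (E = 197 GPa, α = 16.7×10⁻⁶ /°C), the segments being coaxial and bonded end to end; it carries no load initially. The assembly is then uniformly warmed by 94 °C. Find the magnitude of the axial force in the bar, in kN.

P ≈ 339 kN (compressive)

Free thermal expansion of the whole bar: Σ αᵢΔT Lᵢ = 17.1×10⁻⁶×94×625 + 16.7×10⁻⁶×94×850 = 2.339 mm.
The walls prevent any net length change, so an axial force P (same in every segment) develops. Compatibility: P · Σ Lᵢ/(AᵢEᵢ) = δ_free.
Σ Lᵢ/(AᵢEᵢ) = 625/(1150×110×10³) + 850/(2200×197×10³) = 6.902×10⁻⁶ mm/N.
Hence P = δ_free / Σ(L/AE) = 2.339/6.902×10⁻⁶ = 338.9 kN (compressive).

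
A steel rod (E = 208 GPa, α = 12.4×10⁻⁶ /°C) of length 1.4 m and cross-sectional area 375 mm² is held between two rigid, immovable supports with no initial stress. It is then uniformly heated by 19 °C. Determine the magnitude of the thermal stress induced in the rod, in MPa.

σ ≈ 49 MPa (compressive)

Because both ends are immovable the net strain is zero, and the suppressed thermal strain is αΔT = 12.4×10⁻⁶ × 19 = 235.6×10⁻⁶.
σ = EαΔT = 208×10³ × 12.4×10⁻⁶ × 19 = 49 MPa (compressive; the rod is trying to expand).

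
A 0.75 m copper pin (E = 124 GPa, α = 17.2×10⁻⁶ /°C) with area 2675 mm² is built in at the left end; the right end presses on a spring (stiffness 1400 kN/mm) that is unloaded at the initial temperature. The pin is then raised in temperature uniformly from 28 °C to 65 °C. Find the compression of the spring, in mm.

δ ≈ 0.115 mm

Free thermal expansion: δ_free = αΔT L = 17.2×10⁻⁶ × 37 × 750 = 0.4773 mm.
Let P be the compressive force at the spring. The pin shortens elastically by PL/(AE) and the spring compresses by P/k; together these equal δ_free.
So P = δ_free / [L/(AE) + 1/k] = 0.4773 / [ 750/(2675×124×10³) + 1/(1400×10³) ].
P = 0.4773 / 2.975×10⁻⁶ = 160400 N.
Spring compression = P/k = 160400/(1400×10³) = 0.1146 mm.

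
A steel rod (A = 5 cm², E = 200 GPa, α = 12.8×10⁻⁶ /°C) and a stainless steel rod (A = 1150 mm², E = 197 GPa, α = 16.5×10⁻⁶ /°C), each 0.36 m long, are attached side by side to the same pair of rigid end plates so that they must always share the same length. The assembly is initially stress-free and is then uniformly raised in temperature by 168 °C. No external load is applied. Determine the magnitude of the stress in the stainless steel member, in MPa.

σ ≈ 37.5 MPa (compressive)

Equilibrium of a rigid end plate with no external load gives equal and opposite internal forces ±P in the two members. Since α_{stainless steel} > α_{steel}, heating drives the stainless steel into compression and the steel into tension.
Setting the final lengths equal and cancelling L: (α₁ − α₂)ΔT = P/(A₁E₁) + P/(A₂E₂).
|α₁ − α₂|·ΔT = 3.7×10⁻⁶ × 168 = 0.0006216.
1/(A₁E₁) + 1/(A₂E₂) = 1/(500×200×10³) + 1/(1150×197×10³) = 1.441×10⁻⁸ N⁻¹.
P = 0.0006216 / 1.441×10⁻⁸ = 43120 N = 43.12 kN.
σ_{stainless steel} = P/A₂ = 43120/1150 = 37.5 MPa, compressive.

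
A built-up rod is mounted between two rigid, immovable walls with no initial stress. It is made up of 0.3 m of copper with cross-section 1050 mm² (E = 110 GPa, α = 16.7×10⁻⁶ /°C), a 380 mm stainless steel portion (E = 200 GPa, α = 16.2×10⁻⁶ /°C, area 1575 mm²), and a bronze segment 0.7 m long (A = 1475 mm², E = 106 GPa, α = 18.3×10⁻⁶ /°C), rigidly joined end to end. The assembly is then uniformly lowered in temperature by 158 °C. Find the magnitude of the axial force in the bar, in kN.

P ≈ 457 kN (tensile)

If the supports were absent, the total length change would be Σ αᵢΔT Lᵢ = 16.7×10⁻⁶×158×300 + 16.2×10⁻⁶×158×380 + 18.3×10⁻⁶×158×700 = 3.788 mm.
The walls prevent any net length change, so an axial force P (same in every segment) develops. Compatibility: P · Σ Lᵢ/(AᵢEᵢ) = δ_free.
The series flexibility is Σ Lᵢ/(AᵢEᵢ) = 300/(1050×110×10³) + 380/(1575×200×10³) + 700/(1475×106×10³) = 8.281×10⁻⁶ mm/N.
Hence P = δ_free / Σ(L/AE) = 3.788/8.281×10⁻⁶ = 457.5 kN (tensile).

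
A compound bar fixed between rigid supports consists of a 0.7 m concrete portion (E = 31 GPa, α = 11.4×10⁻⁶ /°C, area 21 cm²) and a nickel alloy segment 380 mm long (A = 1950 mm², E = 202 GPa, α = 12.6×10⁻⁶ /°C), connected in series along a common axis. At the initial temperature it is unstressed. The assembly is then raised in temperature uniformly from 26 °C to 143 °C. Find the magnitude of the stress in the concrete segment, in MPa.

Free thermal expansion of the whole bar: Σ αᵢΔT Lᵢ = 11.4×10⁻⁶×117×700 + 12.6×10⁻⁶×117×380 = 1.494 mm.
Since the ends are fixed, an axial force P builds up, equal in every segment, with P · Σ Lᵢ/(AᵢEᵢ) = δ_free.
The series flexibility is Σ Lᵢ/(AᵢEᵢ) = 700/(2100×31×10³) + 380/(1950×202×10³) = 1.172×10⁻⁵ mm/N.
So P = 1.494 / 1.172×10⁻⁵ = 127.5 kN, compressive.
σ_{concrete} = P / A = 127500 / 2100 = 60.71 MPa.

σ ≈ 60.7 MPa (compressive)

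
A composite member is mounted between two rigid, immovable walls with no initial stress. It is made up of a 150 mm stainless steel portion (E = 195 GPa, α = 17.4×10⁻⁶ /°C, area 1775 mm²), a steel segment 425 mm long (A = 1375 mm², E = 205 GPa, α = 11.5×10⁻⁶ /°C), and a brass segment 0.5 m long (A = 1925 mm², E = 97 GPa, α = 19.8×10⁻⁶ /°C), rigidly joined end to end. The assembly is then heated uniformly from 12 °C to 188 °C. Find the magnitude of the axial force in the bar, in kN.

If the supports were absent, the total length change would be Σ αᵢΔT Lᵢ = 17.4×10⁻⁶×176×150 + 11.5×10⁻⁶×176×425 + 19.8×10⁻⁶×176×500 = 3.062 mm.
The rigid supports impose zero overall length change; the single axial force P common to all segments must satisfy P Σ Lᵢ/(AᵢEᵢ) = δ_free.
The series flexibility is Σ Lᵢ/(AᵢEᵢ) = 150/(1775×195×10³) + 425/(1375×205×10³) + 500/(1925×97×10³) = 4.619×10⁻⁶ mm/N.
Hence P = δ_free / Σ(L/AE) = 3.062/4.619×10⁻⁶ = 662.9 kN (compressive).

P ≈ 663 kN (compressive)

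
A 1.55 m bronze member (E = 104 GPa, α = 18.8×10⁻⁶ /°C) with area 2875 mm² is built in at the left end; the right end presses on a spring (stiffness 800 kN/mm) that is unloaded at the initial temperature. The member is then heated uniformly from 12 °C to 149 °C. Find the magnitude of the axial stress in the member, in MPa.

Free thermal expansion: δ_free = αΔT L = 18.8×10⁻⁶ × 137 × 1550 = 3.992 mm.
Let P be the compressive force at the spring. The member shortens elastically by PL/(AE) and the spring compresses by P/k; together these equal δ_free.
So P = δ_free / [L/(AE) + 1/k] = 3.992 / [ 1550/(2875×104×10³) + 1/(800×10³) ].
P = 3.992 / 6.434×10⁻⁶ = 620500 N.
σ = P/A = 620500/2875 = 215.8 MPa.

σ ≈ 216 MPa (compressive)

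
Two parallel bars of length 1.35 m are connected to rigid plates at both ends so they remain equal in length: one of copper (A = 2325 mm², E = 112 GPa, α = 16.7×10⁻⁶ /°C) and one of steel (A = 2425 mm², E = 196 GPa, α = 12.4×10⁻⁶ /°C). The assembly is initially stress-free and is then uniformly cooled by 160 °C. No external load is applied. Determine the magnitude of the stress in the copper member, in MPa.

The copper has the larger α, so on cooling it would change length more than the steel if both were free. The rigid plates force a common final length, so the copper is put into tension and the steel into compression, with equal and opposite forces P (no external load).
Setting the final lengths equal and cancelling L: (α₁ − α₂)ΔT = P/(A₁E₁) + P/(A₂E₂).
|α₁ − α₂|·ΔT = 4.3×10⁻⁶ × 160 = 0.000688.
1/(A₁E₁) + 1/(A₂E₂) = 1/(2325×112×10³) + 1/(2425×196×10³) = 5.944×10⁻⁹ N⁻¹.
So P = 0.000688 / 5.944×10⁻⁹ = 115.7 kN.
σ_{copper} = P/A₁ = 115700/2325 = 49.78 MPa, tensile.

σ ≈ 49.8 MPa (tensile)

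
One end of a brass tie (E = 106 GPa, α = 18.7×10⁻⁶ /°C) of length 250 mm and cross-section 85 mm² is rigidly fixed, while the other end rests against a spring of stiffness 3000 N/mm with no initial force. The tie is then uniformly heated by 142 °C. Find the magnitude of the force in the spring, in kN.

P ≈ 1.84 kN

If the spring were absent the tie would lengthen by αΔT L = 18.7×10⁻⁶ × 142 × 250 = 0.6638 mm.
Let P be the compressive force at the spring. The tie shortens elastically by PL/(AE) and the spring compresses by P/k; together these equal δ_free.
P [ L/(AE) + 1/k ] = δ_free → P [ 250/(85×106×10³) + 1/(3000) ] = 0.6638.
P = 0.6638 / 0.0003611 = 1839 N.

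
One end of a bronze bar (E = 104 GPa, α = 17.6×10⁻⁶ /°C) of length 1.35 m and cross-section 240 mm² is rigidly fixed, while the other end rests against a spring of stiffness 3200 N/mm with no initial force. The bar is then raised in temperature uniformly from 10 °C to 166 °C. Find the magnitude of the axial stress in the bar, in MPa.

Free thermal expansion: δ_free = αΔT L = 17.6×10⁻⁶ × 156 × 1350 = 3.707 mm.
With a force P in the spring, the elastic change of the bar is PL/(AE) and that of the spring is P/k; compatibility requires their sum to equal δ_free.
P [ L/(AE) + 1/k ] = δ_free → P [ 1350/(240×104×10³) + 1/(3200) ] = 3.707.
P = 3.707 / 0.0003666 = 10110 N.
σ = P/A = 10110/240 = 42.13 MPa.

σ ≈ 42.1 MPa (compressive)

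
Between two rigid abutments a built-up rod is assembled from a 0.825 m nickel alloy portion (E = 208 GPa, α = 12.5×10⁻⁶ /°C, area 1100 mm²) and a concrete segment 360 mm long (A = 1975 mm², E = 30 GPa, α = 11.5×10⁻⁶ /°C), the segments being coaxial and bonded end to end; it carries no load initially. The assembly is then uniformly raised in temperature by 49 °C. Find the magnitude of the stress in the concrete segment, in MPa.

Free thermal expansion of the whole bar: Σ αᵢΔT Lᵢ = 12.5×10⁻⁶×49×825 + 11.5×10⁻⁶×49×360 = 0.7082 mm.
The walls prevent any net length change, so an axial force P (same in every segment) develops. Compatibility: P · Σ Lᵢ/(AᵢEᵢ) = δ_free.
The series flexibility is Σ Lᵢ/(AᵢEᵢ) = 825/(1100×208×10³) + 360/(1975×30×10³) = 9.682×10⁻⁶ mm/N.
So P = 0.7082 / 9.682×10⁻⁶ = 73.15 kN, compressive.
σ_{concrete} = P / A = 73150 / 1975 = 37.04 MPa.

σ ≈ 37 MPa (compressive)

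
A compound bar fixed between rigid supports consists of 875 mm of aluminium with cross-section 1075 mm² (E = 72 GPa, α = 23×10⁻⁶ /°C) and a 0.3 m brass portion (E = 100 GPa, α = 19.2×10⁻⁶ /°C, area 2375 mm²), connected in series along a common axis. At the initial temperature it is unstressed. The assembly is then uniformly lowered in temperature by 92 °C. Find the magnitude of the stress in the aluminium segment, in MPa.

If the supports were absent, the total length change would be Σ αᵢΔT Lᵢ = 23×10⁻⁶×92×875 + 19.2×10⁻⁶×92×300 = 2.381 mm.
Since the ends are fixed, an axial force P builds up, equal in every segment, with P · Σ Lᵢ/(AᵢEᵢ) = δ_free.
The series flexibility is Σ Lᵢ/(AᵢEᵢ) = 875/(1075×72×10³) + 300/(2375×100×10³) = 1.257×10⁻⁵ mm/N.
So P = 2.381 / 1.257×10⁻⁵ = 189.5 kN, tensile.
σ_{aluminium} = P / A = 189500 / 1075 = 176.3 MPa.

σ ≈ 176 MPa (tensile)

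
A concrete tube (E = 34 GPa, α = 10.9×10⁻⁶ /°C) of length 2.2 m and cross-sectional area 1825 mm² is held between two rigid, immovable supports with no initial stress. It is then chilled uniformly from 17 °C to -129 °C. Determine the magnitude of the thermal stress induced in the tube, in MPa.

Because both ends are immovable the net strain is zero, and the suppressed thermal strain is αΔT = 10.9×10⁻⁶ × 146 = 1591.4×10⁻⁶.
Hence σ = E·αΔT = 34×10³ × 1591.4×10⁻⁶ = 54.11 MPa, tensile.

σ ≈ 54.1 MPa (tensile)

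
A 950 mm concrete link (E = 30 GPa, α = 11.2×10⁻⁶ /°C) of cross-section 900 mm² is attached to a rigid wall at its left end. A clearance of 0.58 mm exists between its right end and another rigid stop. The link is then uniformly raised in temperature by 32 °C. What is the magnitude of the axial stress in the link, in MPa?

σ ≈ 0 MPa

Unrestrained expansion: δ_free = αΔT L = 11.2×10⁻⁶ × 32 × 950 = 0.3405 mm.
This is smaller than the 0.58 mm clearance, so the link expands freely without reaching the stop — the stress is zero.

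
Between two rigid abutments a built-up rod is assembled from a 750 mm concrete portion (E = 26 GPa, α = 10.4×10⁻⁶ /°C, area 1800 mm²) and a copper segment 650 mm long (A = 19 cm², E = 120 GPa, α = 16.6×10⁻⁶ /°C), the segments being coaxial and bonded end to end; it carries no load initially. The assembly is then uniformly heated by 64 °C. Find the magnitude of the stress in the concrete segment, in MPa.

Free thermal expansion of the whole bar: Σ αᵢΔT Lᵢ = 10.4×10⁻⁶×64×750 + 16.6×10⁻⁶×64×650 = 1.19 mm.
Since the ends are fixed, an axial force P builds up, equal in every segment, with P · Σ Lᵢ/(AᵢEᵢ) = δ_free.
Σ Lᵢ/(AᵢEᵢ) = 750/(1800×26×10³) + 650/(1900×120×10³) = 1.888×10⁻⁵ mm/N.
Hence P = δ_free / Σ(L/AE) = 1.19/1.888×10⁻⁵ = 63.03 kN (compressive).
σ_{concrete} = P / A = 63030 / 1800 = 35.02 MPa.

σ ≈ 35 MPa (compressive)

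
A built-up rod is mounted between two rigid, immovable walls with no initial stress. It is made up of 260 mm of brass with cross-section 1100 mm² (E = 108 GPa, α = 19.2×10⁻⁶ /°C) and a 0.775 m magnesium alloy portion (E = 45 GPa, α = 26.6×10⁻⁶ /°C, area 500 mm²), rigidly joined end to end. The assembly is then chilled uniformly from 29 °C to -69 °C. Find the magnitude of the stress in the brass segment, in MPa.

With the walls removed the bar would change length by δ_free = Σ αᵢΔT Lᵢ = 19.2×10⁻⁶×98×260 + 26.6×10⁻⁶×98×775 = 2.509 mm.
Since the ends are fixed, an axial force P builds up, equal in every segment, with P · Σ Lᵢ/(AᵢEᵢ) = δ_free.
The series flexibility is Σ Lᵢ/(AᵢEᵢ) = 260/(1100×108×10³) + 775/(500×45×10³) = 3.663×10⁻⁵ mm/N.
So P = 2.509 / 3.663×10⁻⁵ = 68.5 kN, tensile.
σ_{brass} = P / A = 68500 / 1100 = 62.28 MPa.

σ ≈ 62.3 MPa (tensile)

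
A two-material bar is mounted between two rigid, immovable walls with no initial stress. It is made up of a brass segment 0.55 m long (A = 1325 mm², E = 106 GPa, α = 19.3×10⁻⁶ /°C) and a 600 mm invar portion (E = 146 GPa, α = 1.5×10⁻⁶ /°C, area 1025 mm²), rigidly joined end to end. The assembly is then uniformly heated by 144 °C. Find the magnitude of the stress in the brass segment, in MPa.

Free thermal expansion of the whole bar: Σ αᵢΔT Lᵢ = 19.3×10⁻⁶×144×550 + 1.5×10⁻⁶×144×600 = 1.658 mm.
The walls prevent any net length change, so an axial force P (same in every segment) develops. Compatibility: P · Σ Lᵢ/(AᵢEᵢ) = δ_free.
Σ Lᵢ/(AᵢEᵢ) = 550/(1325×106×10³) + 600/(1025×146×10³) = 7.925×10⁻⁶ mm/N.
So P = 1.658 / 7.925×10⁻⁶ = 209.2 kN, compressive.
σ_{brass} = P / A = 209200 / 1325 = 157.9 MPa.

σ ≈ 158 MPa (compressive)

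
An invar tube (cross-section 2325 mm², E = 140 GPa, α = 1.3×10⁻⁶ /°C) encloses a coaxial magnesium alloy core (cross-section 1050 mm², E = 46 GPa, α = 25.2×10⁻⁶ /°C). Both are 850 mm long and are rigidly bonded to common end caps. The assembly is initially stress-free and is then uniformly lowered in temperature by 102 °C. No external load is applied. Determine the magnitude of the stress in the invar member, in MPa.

σ ≈ 44.1 MPa (compressive)

Equilibrium of a rigid end plate with no external load gives equal and opposite internal forces ±P in the two members. Since α_{magnesium alloy} > α_{invar}, cooling drives the magnesium alloy into tension and the invar into compression.
Equating the net (thermal + elastic) strains gives |α₁ − α₂|·ΔT = P·[1/(A₁E₁) + 1/(A₂E₂)].
|α₁ − α₂|·ΔT = 23.9×10⁻⁶ × 102 = 0.002438.
1/(A₁E₁) + 1/(A₂E₂) = 1/(2325×140×10³) + 1/(1050×46×10³) = 2.378×10⁻⁸ N⁻¹.
P = 0.002438 / 2.378×10⁻⁸ = 102500 N = 102.5 kN.
σ_{invar} = P/A₁ = 102500/2325 = 44.1 MPa, compressive.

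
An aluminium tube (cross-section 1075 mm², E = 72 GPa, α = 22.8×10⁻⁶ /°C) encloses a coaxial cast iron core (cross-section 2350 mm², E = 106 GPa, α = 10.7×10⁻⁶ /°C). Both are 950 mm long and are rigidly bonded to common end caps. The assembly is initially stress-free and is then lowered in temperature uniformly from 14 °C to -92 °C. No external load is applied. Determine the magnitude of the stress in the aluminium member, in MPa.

σ ≈ 70.5 MPa (tensile)

Both members must finish at the same length. With the larger α, the aluminium tends to over-contract; the plates restrain it, putting the aluminium in tension and the cast iron in compression. With no external load the two internal forces are equal and opposite, magnitude P.
Setting the final lengths equal and cancelling L: (α₁ − α₂)ΔT = P/(A₁E₁) + P/(A₂E₂).
|α₁ − α₂|·ΔT = 12.1×10⁻⁶ × 106 = 0.001283.
1/(A₁E₁) + 1/(A₂E₂) = 1/(1075×72×10³) + 1/(2350×106×10³) = 1.693×10⁻⁸ N⁻¹.
So P = 0.001283 / 1.693×10⁻⁸ = 75.74 kN.
σ_{aluminium} = P/A₁ = 75740/1075 = 70.46 MPa, tensile.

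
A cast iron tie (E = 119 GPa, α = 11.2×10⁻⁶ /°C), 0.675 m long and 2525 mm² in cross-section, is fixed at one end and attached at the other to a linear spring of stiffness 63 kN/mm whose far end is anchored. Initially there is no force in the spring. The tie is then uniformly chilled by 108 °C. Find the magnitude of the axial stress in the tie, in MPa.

σ ≈ 17.8 MPa (tensile)

If the spring were absent the tie would shorten by αΔT L = 11.2×10⁻⁶ × 108 × 675 = 0.8165 mm.
With a force P in the spring, the elastic change of the tie is PL/(AE) and that of the spring is P/k; compatibility requires their sum to equal δ_free.
P [ L/(AE) + 1/k ] = δ_free → P [ 675/(2525×119×10³) + 1/(63×10³) ] = 0.8165.
P = 0.8165 / 1.812×10⁻⁵ = 45060 N.
σ = P/A = 45060/2525 = 17.85 MPa.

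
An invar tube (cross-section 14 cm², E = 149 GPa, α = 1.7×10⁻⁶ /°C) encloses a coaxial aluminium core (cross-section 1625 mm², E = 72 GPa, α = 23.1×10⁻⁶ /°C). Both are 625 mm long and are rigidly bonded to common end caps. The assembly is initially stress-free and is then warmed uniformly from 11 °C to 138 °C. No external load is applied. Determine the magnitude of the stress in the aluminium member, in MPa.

The aluminium has the larger α, so on heating it would change length more than the invar if both were free. The rigid plates force a common final length, so the aluminium is put into compression and the invar into tension, with equal and opposite forces P (no external load).
Equating the net (thermal + elastic) strains gives |α₁ − α₂|·ΔT = P·[1/(A₁E₁) + 1/(A₂E₂)].
|α₁ − α₂|·ΔT = 21.4×10⁻⁶ × 127 = 0.002718.
1/(A₁E₁) + 1/(A₂E₂) = 1/(1400×149×10³) + 1/(1625×72×10³) = 1.334×10⁻⁸ N⁻¹.
P = 0.002718 / 1.334×10⁻⁸ = 203700 N = 203.7 kN.
σ_{aluminium} = P/A₂ = 203700/1625 = 125.4 MPa, compressive.

σ ≈ 125 MPa (compressive)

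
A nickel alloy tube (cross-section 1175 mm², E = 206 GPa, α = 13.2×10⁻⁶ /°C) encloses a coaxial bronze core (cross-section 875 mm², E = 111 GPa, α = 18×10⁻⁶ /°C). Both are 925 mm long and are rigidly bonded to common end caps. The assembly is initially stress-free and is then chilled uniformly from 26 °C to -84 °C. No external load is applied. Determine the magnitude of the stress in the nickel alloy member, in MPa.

σ ≈ 31.1 MPa (compressive)

Both members must finish at the same length. With the larger α, the bronze tends to over-contract; the plates restrain it, putting the bronze in tension and the nickel alloy in compression. With no external load the two internal forces are equal and opposite, magnitude P.
Setting the final lengths equal and cancelling L: (α₁ − α₂)ΔT = P/(A₁E₁) + P/(A₂E₂).
|α₁ − α₂|·ΔT = 4.8×10⁻⁶ × 110 = 0.000528.
1/(A₁E₁) + 1/(A₂E₂) = 1/(1175×206×10³) + 1/(875×111×10³) = 1.443×10⁻⁸ N⁻¹.
So P = 0.000528 / 1.443×10⁻⁸ = 36.6 kN.
σ_{nickel alloy} = P/A₁ = 36600/1175 = 31.15 MPa, compressive.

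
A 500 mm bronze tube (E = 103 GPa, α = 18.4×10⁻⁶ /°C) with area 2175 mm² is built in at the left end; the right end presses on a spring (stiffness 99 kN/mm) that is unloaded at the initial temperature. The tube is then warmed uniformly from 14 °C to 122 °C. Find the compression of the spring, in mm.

Free thermal expansion: δ_free = αΔT L = 18.4×10⁻⁶ × 108 × 500 = 0.9936 mm.
With a force P in the spring, the elastic change of the tube is PL/(AE) and that of the spring is P/k; compatibility requires their sum to equal δ_free.
P [ L/(AE) + 1/k ] = δ_free → P [ 500/(2175×103×10³) + 1/(99×10³) ] = 0.9936.
P = 0.9936 / 1.233×10⁻⁵ = 80560 N.
Spring compression = P/k = 80560/(99×10³) = 0.8138 mm.

δ ≈ 0.814 mm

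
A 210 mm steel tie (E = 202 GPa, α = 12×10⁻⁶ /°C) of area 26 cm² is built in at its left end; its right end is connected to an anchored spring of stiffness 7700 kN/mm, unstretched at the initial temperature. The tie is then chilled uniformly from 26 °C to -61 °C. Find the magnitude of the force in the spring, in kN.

P ≈ 414 kN

The unrestrained thermal change is αΔT L = 12×10⁻⁶ × 87 × 210 = 0.2192 mm.
With a force P in the spring, the elastic change of the tie is PL/(AE) and that of the spring is P/k; compatibility requires their sum to equal δ_free.
So P = δ_free / [L/(AE) + 1/k] = 0.2192 / [ 210/(2600×202×10³) + 1/(7700×10³) ].
P = 0.2192 / 5.297×10⁻⁷ = 413900 N.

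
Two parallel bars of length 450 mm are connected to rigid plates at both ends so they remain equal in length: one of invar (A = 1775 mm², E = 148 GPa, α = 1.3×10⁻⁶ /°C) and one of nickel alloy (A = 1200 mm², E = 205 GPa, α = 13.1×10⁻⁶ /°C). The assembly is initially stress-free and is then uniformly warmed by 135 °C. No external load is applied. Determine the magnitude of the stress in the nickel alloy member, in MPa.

σ ≈ 169 MPa (compressive)

Both members must finish at the same length. With the larger α, the nickel alloy tends to over-expand; the plates restrain it, putting the nickel alloy in compression and the invar in tension. With no external load the two internal forces are equal and opposite, magnitude P.
Equating the net (thermal + elastic) strains gives |α₁ − α₂|·ΔT = P·[1/(A₁E₁) + 1/(A₂E₂)].
|α₁ − α₂|·ΔT = 11.8×10⁻⁶ × 135 = 0.001593.
1/(A₁E₁) + 1/(A₂E₂) = 1/(1775×148×10³) + 1/(1200×205×10³) = 7.872×10⁻⁹ N⁻¹.
So P = 0.001593 / 7.872×10⁻⁹ = 202.4 kN.
σ_{nickel alloy} = P/A₂ = 202400/1200 = 168.6 MPa, compressive.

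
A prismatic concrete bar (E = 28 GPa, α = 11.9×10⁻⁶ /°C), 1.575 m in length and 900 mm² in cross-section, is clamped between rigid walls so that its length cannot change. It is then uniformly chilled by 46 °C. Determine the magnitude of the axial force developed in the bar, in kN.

P ≈ 13.8 kN (tensile)

Full restraint means ε = 0, so the stress is σ = EαΔT = 28×10³ × 11.9×10⁻⁶ × 46 = 15.33 MPa.
P = AEαΔT = 900 × 28×10³ × 11.9×10⁻⁶ × 46 = 13.79 kN (tensile).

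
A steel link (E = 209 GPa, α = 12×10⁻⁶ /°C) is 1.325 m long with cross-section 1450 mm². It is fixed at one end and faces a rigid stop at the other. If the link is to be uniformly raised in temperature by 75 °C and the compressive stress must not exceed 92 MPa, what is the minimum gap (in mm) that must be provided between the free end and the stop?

Free expansion if unrestrained: δ_free = αΔT L = 12×10⁻⁶ × 75 × 1325 = 1.192 mm.
A stress of 92 MPa corresponds to the wall pushing the link back by σL/E = 92×1325/(209×10³) = 0.5833 mm.
The gap must absorb the remainder: g_min = 1.192 − 0.5833 = 0.6092 mm.

g ≈ 0.609 mm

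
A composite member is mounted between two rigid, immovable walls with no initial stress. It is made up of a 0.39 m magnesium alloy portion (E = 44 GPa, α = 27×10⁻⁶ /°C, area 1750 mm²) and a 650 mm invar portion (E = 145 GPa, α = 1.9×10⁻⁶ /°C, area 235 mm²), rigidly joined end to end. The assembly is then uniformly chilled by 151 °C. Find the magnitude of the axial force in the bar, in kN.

With the walls removed the bar would change length by δ_free = Σ αᵢΔT Lᵢ = 27×10⁻⁶×151×390 + 1.9×10⁻⁶×151×650 = 1.777 mm.
Since the ends are fixed, an axial force P builds up, equal in every segment, with P · Σ Lᵢ/(AᵢEᵢ) = δ_free.
Σ Lᵢ/(AᵢEᵢ) = 390/(1750×44×10³) + 650/(235×145×10³) = 2.414×10⁻⁵ mm/N.
So P = 1.777 / 2.414×10⁻⁵ = 73.59 kN, tensile.

P ≈ 73.6 kN (tensile)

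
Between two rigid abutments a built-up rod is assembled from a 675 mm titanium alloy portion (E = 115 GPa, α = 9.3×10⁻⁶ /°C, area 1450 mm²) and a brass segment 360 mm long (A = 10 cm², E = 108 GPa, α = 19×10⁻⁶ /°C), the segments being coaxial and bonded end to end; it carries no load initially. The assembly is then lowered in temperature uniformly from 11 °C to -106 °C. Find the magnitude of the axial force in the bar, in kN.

Free thermal contraction of the whole bar: Σ αᵢΔT Lᵢ = 9.3×10⁻⁶×117×675 + 19×10⁻⁶×117×360 = 1.535 mm.
The walls prevent any net length change, so an axial force P (same in every segment) develops. Compatibility: P · Σ Lᵢ/(AᵢEᵢ) = δ_free.
Σ Lᵢ/(AᵢEᵢ) = 675/(1450×115×10³) + 360/(1000×108×10³) = 7.381×10⁻⁶ mm/N.
P = 1.535 / 7.381×10⁻⁶ = 207900 N = 207.9 kN, tensile.

P ≈ 208 kN (tensile)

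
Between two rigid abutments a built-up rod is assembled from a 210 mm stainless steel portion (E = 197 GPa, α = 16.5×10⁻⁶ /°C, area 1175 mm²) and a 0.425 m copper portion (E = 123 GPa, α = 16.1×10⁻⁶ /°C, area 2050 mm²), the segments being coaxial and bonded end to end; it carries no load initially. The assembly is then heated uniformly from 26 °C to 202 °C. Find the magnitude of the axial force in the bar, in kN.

With the walls removed the bar would change length by δ_free = Σ αᵢΔT Lᵢ = 16.5×10⁻⁶×176×210 + 16.1×10⁻⁶×176×425 = 1.814 mm.
The walls prevent any net length change, so an axial force P (same in every segment) develops. Compatibility: P · Σ Lᵢ/(AᵢEᵢ) = δ_free.
Σ Lᵢ/(AᵢEᵢ) = 210/(1175×197×10³) + 425/(2050×123×10³) = 2.593×10⁻⁶ mm/N.
So P = 1.814 / 2.593×10⁻⁶ = 699.7 kN, compressive.

P ≈ 700 kN (compressive)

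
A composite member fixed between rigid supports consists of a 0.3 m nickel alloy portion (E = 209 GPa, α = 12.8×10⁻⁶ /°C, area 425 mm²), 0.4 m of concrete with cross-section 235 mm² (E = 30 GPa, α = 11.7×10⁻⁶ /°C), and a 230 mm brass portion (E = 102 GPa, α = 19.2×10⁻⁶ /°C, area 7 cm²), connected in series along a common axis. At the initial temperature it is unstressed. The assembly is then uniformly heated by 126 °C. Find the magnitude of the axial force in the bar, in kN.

P ≈ 25.7 kN (compressive)

With the walls removed the bar would change length by δ_free = Σ αᵢΔT Lᵢ = 12.8×10⁻⁶×126×300 + 11.7×10⁻⁶×126×400 + 19.2×10⁻⁶×126×230 = 1.63 mm.
The rigid supports impose zero overall length change; the single axial force P common to all segments must satisfy P Σ Lᵢ/(AᵢEᵢ) = δ_free.
Σ Lᵢ/(AᵢEᵢ) = 300/(425×209×10³) + 400/(235×30×10³) + 230/(700×102×10³) = 6.334×10⁻⁵ mm/N.
Hence P = δ_free / Σ(L/AE) = 1.63/6.334×10⁻⁵ = 25.73 kN (compressive).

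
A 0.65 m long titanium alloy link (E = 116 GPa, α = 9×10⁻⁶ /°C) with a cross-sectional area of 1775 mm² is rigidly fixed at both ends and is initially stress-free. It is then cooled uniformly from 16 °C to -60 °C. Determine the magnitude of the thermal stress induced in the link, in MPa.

σ ≈ 79.3 MPa (tensile)

Because both ends are immovable the net strain is zero, and the suppressed thermal strain is αΔT = 9×10⁻⁶ × 76 = 684×10⁻⁶.
Hence σ = E·αΔT = 116×10³ × 684×10⁻⁶ = 79.34 MPa, tensile.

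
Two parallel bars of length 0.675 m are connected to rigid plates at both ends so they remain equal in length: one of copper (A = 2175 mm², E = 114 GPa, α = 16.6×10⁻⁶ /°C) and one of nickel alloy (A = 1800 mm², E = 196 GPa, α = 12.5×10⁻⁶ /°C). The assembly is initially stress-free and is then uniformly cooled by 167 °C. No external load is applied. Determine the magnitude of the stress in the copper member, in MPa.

Equilibrium of a rigid end plate with no external load gives equal and opposite internal forces ±P in the two members. Since α_{copper} > α_{nickel alloy}, cooling drives the copper into tension and the nickel alloy into compression.
Compatibility of the two members (thermal + elastic change equal): (α₁ − α₂)ΔT = P·[1/(A₁E₁) + 1/(A₂E₂)].
|α₁ − α₂|·ΔT = 4.1×10⁻⁶ × 167 = 0.0006847.
1/(A₁E₁) + 1/(A₂E₂) = 1/(2175×114×10³) + 1/(1800×196×10³) = 6.868×10⁻⁹ N⁻¹.
P = 0.0006847 / 6.868×10⁻⁹ = 99700 N = 99.7 kN.
σ_{copper} = P/A₁ = 99700/2175 = 45.84 MPa, tensile.

σ ≈ 45.8 MPa (tensile)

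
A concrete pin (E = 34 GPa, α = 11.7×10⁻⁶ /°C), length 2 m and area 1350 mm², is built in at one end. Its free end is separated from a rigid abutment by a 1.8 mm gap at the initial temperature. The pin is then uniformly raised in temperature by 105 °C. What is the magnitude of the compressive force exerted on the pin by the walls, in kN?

P ≈ 15.1 kN

Free thermal elongation = αΔT L = 11.7×10⁻⁶ × 105 × 2000 = 2.457 mm.
After closing the 1.8 mm clearance, 2.457 − 1.8 = 0.657 mm of expansion remains to be suppressed by the wall.
That suppressed elongation corresponds to σ = E·Δ/L = 34×10³ × 0.657/2000 = 11.17 MPa.
P = σA = 11.17 × 1350 = 15.08 kN.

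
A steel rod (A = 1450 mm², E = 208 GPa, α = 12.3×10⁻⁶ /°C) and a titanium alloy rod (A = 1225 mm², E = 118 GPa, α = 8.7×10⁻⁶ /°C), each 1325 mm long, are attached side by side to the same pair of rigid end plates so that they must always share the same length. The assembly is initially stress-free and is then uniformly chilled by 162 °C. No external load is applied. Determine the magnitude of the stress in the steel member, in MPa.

σ ≈ 39.3 MPa (tensile)

Equilibrium of a rigid end plate with no external load gives equal and opposite internal forces ±P in the two members. Since α_{steel} > α_{titanium alloy}, cooling drives the steel into tension and the titanium alloy into compression.
Setting the final lengths equal and cancelling L: (α₁ − α₂)ΔT = P/(A₁E₁) + P/(A₂E₂).
|α₁ − α₂|·ΔT = 3.6×10⁻⁶ × 162 = 0.0005832.
1/(A₁E₁) + 1/(A₂E₂) = 1/(1450×208×10³) + 1/(1225×118×10³) = 1.023×10⁻⁸ N⁻¹.
So P = 0.0005832 / 1.023×10⁻⁸ = 56.99 kN.
σ_{steel} = P/A₁ = 56990/1450 = 39.3 MPa, tensile.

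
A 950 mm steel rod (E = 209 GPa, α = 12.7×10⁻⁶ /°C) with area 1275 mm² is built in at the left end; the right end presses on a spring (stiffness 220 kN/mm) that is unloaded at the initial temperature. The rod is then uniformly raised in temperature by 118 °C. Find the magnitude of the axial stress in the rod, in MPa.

σ ≈ 138 MPa (compressive)

Free thermal expansion: δ_free = αΔT L = 12.7×10⁻⁶ × 118 × 950 = 1.424 mm.
Let P be the compressive force at the spring. The rod shortens elastically by PL/(AE) and the spring compresses by P/k; together these equal δ_free.
So P = δ_free / [L/(AE) + 1/k] = 1.424 / [ 950/(1275×209×10³) + 1/(220×10³) ].
P = 1.424 / 8.111×10⁻⁶ = 175500 N.
σ = P/A = 175500/1275 = 137.7 MPa.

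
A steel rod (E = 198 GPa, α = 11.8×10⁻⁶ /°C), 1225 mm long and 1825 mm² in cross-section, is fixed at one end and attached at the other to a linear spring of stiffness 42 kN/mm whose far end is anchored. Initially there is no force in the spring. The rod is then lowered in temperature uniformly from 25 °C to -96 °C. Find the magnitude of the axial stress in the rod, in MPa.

σ ≈ 35.2 MPa (tensile)

Free thermal contraction: δ_free = αΔT L = 11.8×10⁻⁶ × 121 × 1225 = 1.749 mm.
Let P be the tensile force in the spring. The rod extends elastically by PL/(AE) and the spring stretches by P/k; together these equal δ_free.
P [ L/(AE) + 1/k ] = δ_free → P [ 1225/(1825×198×10³) + 1/(42×10³) ] = 1.749.
P = 1.749 / 2.72×10⁻⁵ = 64300 N.
σ = P/A = 64300/1825 = 35.24 MPa.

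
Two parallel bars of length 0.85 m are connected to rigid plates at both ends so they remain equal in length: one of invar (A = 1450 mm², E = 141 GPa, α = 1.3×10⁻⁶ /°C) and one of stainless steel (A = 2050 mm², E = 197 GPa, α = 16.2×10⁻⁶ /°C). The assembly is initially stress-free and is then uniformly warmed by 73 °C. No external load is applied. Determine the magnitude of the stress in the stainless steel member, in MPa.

The stainless steel has the larger α, so on heating it would change length more than the invar if both were free. The rigid plates force a common final length, so the stainless steel is put into compression and the invar into tension, with equal and opposite forces P (no external load).
Setting the final lengths equal and cancelling L: (α₁ − α₂)ΔT = P/(A₁E₁) + P/(A₂E₂).
|α₁ − α₂|·ΔT = 14.9×10⁻⁶ × 73 = 0.001088.
1/(A₁E₁) + 1/(A₂E₂) = 1/(1450×141×10³) + 1/(2050×197×10³) = 7.367×10⁻⁹ N⁻¹.
So P = 0.001088 / 7.367×10⁻⁹ = 147.6 kN.
σ_{stainless steel} = P/A₂ = 147600/2050 = 72.02 MPa, compressive.

σ ≈ 72 MPa (compressive)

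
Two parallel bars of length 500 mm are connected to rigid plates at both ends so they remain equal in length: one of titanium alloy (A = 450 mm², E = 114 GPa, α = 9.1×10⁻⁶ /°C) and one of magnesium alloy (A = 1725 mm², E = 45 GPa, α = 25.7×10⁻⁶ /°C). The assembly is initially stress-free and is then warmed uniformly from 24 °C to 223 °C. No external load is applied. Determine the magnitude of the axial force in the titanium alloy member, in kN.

P ≈ 102 kN (tensile in the titanium alloy)

Equilibrium of a rigid end plate with no external load gives equal and opposite internal forces ±P in the two members. Since α_{magnesium alloy} > α_{titanium alloy}, heating drives the magnesium alloy into compression and the titanium alloy into tension.
Equating the net (thermal + elastic) strains gives |α₁ − α₂|·ΔT = P·[1/(A₁E₁) + 1/(A₂E₂)].
|α₁ − α₂|·ΔT = 16.6×10⁻⁶ × 199 = 0.003303.
1/(A₁E₁) + 1/(A₂E₂) = 1/(450×114×10³) + 1/(1725×45×10³) = 3.238×10⁻⁸ N⁻¹.
P = 0.003303 / 3.238×10⁻⁸ = 102000 N = 102 kN.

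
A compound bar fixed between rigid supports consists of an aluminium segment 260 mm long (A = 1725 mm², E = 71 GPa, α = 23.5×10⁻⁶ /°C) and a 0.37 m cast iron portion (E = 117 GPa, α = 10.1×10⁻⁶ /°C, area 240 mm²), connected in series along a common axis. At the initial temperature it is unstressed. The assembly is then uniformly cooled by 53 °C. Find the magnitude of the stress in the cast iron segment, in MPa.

Free thermal contraction of the whole bar: Σ αᵢΔT Lᵢ = 23.5×10⁻⁶×53×260 + 10.1×10⁻⁶×53×370 = 0.5219 mm.
The rigid supports impose zero overall length change; the single axial force P common to all segments must satisfy P Σ Lᵢ/(AᵢEᵢ) = δ_free.
Σ Lᵢ/(AᵢEᵢ) = 260/(1725×71×10³) + 370/(240×117×10³) = 1.53×10⁻⁵ mm/N.
So P = 0.5219 / 1.53×10⁻⁵ = 34.11 kN, tensile.
σ_{cast iron} = P / A = 34110 / 240 = 142.1 MPa.

σ ≈ 142 MPa (tensile)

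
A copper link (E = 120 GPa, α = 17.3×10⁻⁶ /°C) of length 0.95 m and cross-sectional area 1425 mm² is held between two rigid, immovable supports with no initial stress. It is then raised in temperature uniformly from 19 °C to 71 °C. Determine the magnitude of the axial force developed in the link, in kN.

P ≈ 154 kN (compressive)

The ends cannot move, so σ = EαΔT = 120×10³ × 17.3×10⁻⁶ × 52 = 108 MPa.
Axial force P = σA = 108 × 1425 = 153800 N = 153.8 kN, compressive.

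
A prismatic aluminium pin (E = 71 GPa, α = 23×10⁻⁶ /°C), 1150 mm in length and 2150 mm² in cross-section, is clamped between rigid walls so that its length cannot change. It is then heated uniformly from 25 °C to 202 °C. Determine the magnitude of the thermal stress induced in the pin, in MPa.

σ ≈ 289 MPa (compressive)

The supports are rigid, so the total axial strain is zero. The restrained thermal strain is ε = αΔT = 23×10⁻⁶ × 177 = 4071×10⁻⁶.
The stress required to suppress this strain is σ = Eε = 71×10³ × 4071×10⁻⁶ = 289 MPa, compressive since the pin is trying to expand.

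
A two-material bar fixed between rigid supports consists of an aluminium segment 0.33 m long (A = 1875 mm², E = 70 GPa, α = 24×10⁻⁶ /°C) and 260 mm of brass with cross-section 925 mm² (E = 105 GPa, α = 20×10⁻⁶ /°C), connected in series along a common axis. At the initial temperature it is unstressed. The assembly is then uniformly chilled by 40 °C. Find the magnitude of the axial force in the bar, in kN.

With the walls removed the bar would change length by δ_free = Σ αᵢΔT Lᵢ = 24×10⁻⁶×40×330 + 20×10⁻⁶×40×260 = 0.5248 mm.
Since the ends are fixed, an axial force P builds up, equal in every segment, with P · Σ Lᵢ/(AᵢEᵢ) = δ_free.
Σ Lᵢ/(AᵢEᵢ) = 330/(1875×70×10³) + 260/(925×105×10³) = 5.191×10⁻⁶ mm/N.
P = 0.5248 / 5.191×10⁻⁶ = 101100 N = 101.1 kN, tensile.

P ≈ 101 kN (tensile)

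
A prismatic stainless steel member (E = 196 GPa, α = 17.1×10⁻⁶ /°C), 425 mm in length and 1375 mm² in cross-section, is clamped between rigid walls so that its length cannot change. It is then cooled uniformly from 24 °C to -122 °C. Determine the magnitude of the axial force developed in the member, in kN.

P ≈ 673 kN (tensile)

With zero net strain, σ = E·αΔT = 196 GPa × 17.1×10⁻⁶ × 146 = 489.3 MPa.
Axial force P = σA = 489.3 × 1375 = 672800 N = 672.8 kN, tensile.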